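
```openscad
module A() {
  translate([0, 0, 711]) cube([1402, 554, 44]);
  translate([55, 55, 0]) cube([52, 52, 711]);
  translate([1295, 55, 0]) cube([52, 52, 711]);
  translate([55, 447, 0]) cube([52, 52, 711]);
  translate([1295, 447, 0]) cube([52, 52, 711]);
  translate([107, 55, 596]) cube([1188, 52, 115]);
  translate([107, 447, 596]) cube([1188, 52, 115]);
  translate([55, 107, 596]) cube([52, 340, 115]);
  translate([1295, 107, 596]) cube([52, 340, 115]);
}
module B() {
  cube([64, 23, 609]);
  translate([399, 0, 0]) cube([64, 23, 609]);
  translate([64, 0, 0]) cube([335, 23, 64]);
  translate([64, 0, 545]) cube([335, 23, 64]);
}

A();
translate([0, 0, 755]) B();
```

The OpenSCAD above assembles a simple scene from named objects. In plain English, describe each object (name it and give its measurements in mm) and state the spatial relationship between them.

A is a table: top 1402 mm (x) × 554 mm (y), 44 mm thick, upper face at z = 755 mm, on four 52×52 mm square legs, each inset 55 mm from the nearest pair of top edges, running from z = 0 to the bottom of the top. Four apron rails, 52 mm thick and 115 mm tall, run between adjacent legs with their top edges flush with the underside of the top and their outer faces flush with the legs' outer faces.

B is a picture frame with a 335×481 mm rectangular opening (x by z) and a uniform 64 mm border on every side. Frame depth is 23 mm along y. It is built from two vertical stiles running the full outside height and two horizontal rails spanning the gap between the stiles.

The picture frame is on top of the table.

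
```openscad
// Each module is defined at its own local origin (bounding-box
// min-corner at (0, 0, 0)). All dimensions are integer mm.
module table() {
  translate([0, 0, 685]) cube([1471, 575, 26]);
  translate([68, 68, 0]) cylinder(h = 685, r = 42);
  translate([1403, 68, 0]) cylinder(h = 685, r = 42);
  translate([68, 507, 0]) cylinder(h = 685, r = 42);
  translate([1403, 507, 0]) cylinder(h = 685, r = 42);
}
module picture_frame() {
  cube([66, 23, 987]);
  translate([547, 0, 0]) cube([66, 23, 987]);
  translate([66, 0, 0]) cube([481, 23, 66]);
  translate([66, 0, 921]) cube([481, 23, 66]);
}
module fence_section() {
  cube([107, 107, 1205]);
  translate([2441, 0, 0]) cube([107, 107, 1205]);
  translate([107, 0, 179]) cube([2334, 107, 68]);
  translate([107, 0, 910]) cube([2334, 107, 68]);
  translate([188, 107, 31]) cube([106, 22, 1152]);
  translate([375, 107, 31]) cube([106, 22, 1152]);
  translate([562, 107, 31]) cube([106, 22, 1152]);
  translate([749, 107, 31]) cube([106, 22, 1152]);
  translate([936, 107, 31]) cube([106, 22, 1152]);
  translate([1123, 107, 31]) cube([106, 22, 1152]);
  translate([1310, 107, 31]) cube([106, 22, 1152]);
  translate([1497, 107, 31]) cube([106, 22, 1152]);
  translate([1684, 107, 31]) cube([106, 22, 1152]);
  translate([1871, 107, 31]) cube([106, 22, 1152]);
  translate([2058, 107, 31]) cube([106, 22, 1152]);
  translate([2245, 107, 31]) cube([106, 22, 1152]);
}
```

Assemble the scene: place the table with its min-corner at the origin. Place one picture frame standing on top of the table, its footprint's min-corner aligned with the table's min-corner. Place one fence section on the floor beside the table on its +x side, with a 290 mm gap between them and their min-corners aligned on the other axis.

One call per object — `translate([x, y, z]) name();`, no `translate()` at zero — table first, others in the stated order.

table();
translate([0, 0, 711]) picture_frame();
translate([1761, 0, 0]) fence_section();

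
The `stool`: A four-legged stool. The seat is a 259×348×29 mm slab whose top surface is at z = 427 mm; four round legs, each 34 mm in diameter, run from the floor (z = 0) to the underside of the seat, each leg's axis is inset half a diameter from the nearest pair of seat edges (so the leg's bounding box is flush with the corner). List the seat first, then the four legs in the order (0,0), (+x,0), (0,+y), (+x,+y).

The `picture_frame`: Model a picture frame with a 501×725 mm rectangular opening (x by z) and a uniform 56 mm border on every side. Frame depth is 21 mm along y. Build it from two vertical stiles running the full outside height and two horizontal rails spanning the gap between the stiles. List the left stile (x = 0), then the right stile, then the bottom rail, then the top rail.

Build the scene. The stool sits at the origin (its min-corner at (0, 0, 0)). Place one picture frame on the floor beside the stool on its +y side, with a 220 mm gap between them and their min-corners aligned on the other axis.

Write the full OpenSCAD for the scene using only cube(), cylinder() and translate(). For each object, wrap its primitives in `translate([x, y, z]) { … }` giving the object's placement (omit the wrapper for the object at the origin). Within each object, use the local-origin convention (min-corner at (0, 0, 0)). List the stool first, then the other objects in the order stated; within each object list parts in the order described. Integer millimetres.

translate([0, 0, 398]) cube([259, 348, 29]);
translate([17, 17, 0]) cylinder(h = 398, r = 17);
translate([242, 17, 0]) cylinder(h = 398, r = 17);
translate([17, 331, 0]) cylinder(h = 398, r = 17);
translate([242, 331, 0]) cylinder(h = 398, r = 17);
translate([0, 568, 0]) {
  cube([56, 21, 837]);
  translate([557, 0, 0]) cube([56, 21, 837]);
  translate([56, 0, 0]) cube([501, 21, 56]);
  translate([56, 0, 781]) cube([501, 21, 56]);
}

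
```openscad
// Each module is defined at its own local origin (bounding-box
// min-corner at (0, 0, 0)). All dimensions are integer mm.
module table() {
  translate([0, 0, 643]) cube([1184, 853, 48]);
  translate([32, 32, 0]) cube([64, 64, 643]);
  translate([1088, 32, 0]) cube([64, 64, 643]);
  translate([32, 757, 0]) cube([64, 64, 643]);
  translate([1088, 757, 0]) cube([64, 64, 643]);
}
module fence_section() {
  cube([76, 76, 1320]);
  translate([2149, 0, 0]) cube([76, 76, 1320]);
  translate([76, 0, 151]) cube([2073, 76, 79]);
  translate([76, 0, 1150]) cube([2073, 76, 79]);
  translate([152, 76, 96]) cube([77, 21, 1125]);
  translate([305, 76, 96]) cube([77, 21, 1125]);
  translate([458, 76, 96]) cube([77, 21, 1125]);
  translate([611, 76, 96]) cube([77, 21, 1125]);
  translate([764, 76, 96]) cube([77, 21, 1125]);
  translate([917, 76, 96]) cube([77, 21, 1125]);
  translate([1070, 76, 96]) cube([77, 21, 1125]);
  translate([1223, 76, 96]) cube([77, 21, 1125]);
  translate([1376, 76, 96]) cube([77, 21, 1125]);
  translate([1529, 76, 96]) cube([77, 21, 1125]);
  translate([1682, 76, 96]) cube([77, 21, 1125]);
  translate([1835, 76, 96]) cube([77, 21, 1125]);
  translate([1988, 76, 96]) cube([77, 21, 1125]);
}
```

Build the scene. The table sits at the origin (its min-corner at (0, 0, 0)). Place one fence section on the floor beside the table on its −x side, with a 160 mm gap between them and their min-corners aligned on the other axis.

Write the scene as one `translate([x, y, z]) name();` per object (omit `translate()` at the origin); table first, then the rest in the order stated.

table();
translate([-2385, 0, 0]) fence_section();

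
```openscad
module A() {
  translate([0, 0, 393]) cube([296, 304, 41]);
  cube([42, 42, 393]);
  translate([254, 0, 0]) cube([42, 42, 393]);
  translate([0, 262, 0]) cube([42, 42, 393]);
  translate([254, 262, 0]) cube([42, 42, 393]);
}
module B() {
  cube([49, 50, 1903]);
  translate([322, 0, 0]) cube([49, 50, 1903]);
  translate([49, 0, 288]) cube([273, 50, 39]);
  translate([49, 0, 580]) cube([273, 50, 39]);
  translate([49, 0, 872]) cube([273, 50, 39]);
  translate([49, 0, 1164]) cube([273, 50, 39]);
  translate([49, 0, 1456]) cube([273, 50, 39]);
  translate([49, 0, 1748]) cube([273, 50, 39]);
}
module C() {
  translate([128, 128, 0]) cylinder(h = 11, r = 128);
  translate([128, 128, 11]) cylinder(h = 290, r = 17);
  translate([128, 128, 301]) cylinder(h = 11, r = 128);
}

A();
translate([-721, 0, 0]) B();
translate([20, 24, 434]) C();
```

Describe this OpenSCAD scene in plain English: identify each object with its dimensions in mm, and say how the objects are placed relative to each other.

A is a simple wooden stool: a rectangular seat 296 mm (x) by 304 mm (y), 41 mm thick, top face at z = 434 mm, on four square legs, each 42×42 mm in cross-section. The legs rest on z = 0, each flush with a corner of the seat.

B is a wooden ladder with two side rails of 49×50 mm section and 1903 mm height, set 371 mm apart overall. Between them run 6 rectangular rungs (50 mm deep, 39 mm thick), front faces flush with the rails' −y face. The bottom of the first rung is 288 mm above the floor and each subsequent rung is 292 mm higher than the one below.

C is a spool: two coaxial disc flanges of radius 128 mm and thickness 11 mm, joined by a core cylinder of radius 17 mm and height 290 mm. The lower flange rests on z = 0 and the three cylinders share a vertical axis.

The ladder is on the floor beside the stool on its −x side. The spool is on top of the stool, centred.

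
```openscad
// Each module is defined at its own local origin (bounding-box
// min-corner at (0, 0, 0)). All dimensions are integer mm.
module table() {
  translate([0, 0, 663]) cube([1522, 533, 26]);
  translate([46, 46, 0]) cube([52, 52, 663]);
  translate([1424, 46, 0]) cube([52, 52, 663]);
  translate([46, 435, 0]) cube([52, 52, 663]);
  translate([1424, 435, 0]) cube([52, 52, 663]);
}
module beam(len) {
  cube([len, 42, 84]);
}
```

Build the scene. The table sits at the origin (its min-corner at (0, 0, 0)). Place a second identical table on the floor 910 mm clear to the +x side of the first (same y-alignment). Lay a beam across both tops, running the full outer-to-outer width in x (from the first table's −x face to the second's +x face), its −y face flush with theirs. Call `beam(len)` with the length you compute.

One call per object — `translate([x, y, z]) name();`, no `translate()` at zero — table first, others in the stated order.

table();
translate([2432, 0, 0]) table();
translate([0, 0, 689]) beam(3954);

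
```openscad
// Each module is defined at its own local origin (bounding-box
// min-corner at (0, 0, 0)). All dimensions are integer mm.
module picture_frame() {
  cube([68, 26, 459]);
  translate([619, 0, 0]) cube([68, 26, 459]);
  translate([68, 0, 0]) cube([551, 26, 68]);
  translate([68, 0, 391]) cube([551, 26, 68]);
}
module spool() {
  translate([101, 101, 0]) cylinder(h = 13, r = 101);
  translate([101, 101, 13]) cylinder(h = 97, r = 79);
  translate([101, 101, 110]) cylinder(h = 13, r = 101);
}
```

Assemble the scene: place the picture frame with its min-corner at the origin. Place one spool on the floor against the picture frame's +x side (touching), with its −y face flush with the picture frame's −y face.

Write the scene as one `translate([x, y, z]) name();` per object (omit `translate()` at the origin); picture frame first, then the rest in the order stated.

picture_frame();
translate([687, 0, 0]) spool();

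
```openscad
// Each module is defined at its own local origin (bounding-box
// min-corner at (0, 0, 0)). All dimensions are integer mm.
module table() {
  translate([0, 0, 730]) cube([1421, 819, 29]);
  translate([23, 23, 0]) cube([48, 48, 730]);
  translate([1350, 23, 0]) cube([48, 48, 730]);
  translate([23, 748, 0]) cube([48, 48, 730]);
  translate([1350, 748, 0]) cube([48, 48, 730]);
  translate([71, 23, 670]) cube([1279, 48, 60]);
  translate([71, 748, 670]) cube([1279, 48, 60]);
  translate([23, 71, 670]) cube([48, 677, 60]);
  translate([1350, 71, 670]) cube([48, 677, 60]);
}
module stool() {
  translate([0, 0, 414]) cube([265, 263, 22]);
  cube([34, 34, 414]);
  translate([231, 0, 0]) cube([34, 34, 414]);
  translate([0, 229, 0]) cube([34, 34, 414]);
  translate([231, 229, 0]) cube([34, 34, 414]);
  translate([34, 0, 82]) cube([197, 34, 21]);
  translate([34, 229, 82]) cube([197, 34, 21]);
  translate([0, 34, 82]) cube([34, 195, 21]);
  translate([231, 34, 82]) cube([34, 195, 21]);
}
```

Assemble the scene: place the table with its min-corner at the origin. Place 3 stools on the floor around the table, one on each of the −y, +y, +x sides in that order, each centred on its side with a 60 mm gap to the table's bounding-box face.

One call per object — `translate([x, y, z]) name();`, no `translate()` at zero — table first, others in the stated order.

table();
translate([578, -323, 0]) stool();
translate([578, 879, 0]) stool();
translate([1481, 278, 0]) stool();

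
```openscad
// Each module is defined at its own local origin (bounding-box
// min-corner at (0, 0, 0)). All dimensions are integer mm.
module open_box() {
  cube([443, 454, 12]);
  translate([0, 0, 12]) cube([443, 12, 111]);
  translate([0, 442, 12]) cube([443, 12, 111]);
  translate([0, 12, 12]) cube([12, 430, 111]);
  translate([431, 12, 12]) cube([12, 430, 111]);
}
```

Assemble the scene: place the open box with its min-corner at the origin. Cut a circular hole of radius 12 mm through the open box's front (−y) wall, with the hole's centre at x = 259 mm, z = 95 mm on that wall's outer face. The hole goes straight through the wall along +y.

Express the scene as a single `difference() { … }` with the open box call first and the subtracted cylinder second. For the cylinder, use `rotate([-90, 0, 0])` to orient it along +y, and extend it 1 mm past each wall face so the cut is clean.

difference() {
  open_box();
  translate([259, -1, 95]) rotate([-90, 0, 0]) cylinder(h = 14, r = 12);
}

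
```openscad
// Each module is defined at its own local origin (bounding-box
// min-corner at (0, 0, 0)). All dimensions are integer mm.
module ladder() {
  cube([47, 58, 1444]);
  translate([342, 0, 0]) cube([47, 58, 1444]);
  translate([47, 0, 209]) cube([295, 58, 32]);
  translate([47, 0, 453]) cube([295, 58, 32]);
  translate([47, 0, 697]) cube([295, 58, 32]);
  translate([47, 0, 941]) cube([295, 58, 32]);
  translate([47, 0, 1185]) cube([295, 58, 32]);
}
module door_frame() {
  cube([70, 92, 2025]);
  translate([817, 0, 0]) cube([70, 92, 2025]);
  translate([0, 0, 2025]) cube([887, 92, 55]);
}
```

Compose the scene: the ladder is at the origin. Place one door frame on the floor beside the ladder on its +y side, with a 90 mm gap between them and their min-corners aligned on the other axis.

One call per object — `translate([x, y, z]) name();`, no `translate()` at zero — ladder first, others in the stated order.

ladder();
translate([0, 148, 0]) door_frame();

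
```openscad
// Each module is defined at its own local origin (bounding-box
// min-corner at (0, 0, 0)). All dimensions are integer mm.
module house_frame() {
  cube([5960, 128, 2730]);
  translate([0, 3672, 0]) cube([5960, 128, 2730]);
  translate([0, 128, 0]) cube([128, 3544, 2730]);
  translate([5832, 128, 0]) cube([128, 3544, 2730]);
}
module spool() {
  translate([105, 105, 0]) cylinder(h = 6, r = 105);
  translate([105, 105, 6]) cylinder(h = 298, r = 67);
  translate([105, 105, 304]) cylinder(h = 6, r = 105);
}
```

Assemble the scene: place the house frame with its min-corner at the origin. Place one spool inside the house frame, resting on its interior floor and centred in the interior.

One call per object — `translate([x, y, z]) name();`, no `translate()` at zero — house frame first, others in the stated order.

house_frame();
translate([2875, 1795, 0]) spool();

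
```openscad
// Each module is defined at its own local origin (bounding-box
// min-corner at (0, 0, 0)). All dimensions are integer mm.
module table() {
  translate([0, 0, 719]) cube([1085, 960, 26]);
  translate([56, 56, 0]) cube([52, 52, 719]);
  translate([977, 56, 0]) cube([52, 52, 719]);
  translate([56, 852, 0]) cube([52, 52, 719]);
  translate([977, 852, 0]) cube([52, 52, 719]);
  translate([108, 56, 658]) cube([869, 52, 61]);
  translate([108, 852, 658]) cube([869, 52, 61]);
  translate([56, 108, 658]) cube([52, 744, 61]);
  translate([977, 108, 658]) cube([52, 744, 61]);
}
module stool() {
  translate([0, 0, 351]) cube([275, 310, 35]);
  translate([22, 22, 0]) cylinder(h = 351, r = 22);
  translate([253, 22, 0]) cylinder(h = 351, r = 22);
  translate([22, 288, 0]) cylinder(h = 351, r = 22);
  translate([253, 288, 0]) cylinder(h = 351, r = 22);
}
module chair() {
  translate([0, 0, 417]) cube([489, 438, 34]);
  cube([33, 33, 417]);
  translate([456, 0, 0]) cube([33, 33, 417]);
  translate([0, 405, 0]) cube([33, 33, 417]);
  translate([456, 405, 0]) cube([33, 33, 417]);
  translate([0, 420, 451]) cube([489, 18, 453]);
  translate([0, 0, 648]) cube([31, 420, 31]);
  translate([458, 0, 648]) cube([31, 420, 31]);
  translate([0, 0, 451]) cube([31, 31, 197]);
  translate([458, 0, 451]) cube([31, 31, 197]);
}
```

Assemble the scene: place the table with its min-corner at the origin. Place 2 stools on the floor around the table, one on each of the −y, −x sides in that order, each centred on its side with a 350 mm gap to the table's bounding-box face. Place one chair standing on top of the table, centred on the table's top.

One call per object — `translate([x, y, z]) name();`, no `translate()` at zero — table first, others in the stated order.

table();
translate([405, -660, 0]) stool();
translate([-625, 325, 0]) stool();
translate([298, 261, 745]) chair();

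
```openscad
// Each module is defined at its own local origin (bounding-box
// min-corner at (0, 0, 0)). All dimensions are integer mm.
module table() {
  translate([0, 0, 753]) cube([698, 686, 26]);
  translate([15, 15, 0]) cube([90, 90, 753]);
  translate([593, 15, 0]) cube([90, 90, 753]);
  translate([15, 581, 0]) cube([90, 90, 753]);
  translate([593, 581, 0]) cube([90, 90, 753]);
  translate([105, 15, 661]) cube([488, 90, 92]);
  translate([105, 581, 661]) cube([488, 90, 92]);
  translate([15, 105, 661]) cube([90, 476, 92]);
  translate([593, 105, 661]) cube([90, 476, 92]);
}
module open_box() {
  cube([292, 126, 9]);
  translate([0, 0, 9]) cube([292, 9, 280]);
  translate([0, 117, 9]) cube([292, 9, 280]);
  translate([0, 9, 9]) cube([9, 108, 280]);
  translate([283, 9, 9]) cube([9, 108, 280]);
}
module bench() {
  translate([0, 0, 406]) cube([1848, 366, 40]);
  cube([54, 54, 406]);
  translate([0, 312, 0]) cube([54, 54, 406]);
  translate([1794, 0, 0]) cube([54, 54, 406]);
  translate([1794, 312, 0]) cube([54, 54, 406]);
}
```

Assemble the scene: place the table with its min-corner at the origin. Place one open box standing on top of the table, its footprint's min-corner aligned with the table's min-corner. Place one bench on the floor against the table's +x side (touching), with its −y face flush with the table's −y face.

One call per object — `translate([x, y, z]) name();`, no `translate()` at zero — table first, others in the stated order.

table();
translate([0, 0, 779]) open_box();
translate([698, 0, 0]) bench();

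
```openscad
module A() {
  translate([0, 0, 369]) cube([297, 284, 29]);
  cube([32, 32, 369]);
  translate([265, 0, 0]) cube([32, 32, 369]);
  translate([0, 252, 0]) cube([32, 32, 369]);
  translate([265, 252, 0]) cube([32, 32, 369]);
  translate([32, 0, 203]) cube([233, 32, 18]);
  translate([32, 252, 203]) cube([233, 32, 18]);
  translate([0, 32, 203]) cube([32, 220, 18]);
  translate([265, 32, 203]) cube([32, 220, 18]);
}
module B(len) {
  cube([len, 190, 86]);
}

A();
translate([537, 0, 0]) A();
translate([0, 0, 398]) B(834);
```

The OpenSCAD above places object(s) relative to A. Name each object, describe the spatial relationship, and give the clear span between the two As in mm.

Second stool starts at x = 537; first ends at x = 297; clear span = 537 − 297 = 240 mm.

A is a stool. B is a beam. A beam spans the tops of two stools. The clear span between the two stools is 240 mm.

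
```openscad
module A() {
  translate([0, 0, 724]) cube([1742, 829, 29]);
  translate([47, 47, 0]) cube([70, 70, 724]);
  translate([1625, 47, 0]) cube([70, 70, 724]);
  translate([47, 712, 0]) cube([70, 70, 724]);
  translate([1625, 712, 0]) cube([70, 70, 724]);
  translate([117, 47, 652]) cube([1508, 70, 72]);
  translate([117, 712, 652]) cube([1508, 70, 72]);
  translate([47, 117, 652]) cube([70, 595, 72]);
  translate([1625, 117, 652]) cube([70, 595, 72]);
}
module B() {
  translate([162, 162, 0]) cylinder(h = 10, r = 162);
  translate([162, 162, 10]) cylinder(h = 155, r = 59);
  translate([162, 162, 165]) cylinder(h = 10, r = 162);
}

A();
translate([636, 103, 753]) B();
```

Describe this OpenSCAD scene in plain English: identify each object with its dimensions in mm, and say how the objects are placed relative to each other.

A is a rectangular dining table. The top is 1742×829×29 mm with its upper surface at z = 753 mm. It stands on four 70×70 mm square legs, each inset 47 mm from the nearest pair of top edges, running from the floor to the underside of the top. Four apron rails, 70 mm thick and 72 mm tall, run between adjacent legs with their top edges flush with the underside of the top and their outer faces flush with the legs' outer faces.

B is a spool: two coaxial disc flanges of radius 162 mm and thickness 10 mm, joined by a core cylinder of radius 59 mm and height 155 mm. The lower flange rests on z = 0 and the three cylinders share a vertical axis.

The spool is on top of the table.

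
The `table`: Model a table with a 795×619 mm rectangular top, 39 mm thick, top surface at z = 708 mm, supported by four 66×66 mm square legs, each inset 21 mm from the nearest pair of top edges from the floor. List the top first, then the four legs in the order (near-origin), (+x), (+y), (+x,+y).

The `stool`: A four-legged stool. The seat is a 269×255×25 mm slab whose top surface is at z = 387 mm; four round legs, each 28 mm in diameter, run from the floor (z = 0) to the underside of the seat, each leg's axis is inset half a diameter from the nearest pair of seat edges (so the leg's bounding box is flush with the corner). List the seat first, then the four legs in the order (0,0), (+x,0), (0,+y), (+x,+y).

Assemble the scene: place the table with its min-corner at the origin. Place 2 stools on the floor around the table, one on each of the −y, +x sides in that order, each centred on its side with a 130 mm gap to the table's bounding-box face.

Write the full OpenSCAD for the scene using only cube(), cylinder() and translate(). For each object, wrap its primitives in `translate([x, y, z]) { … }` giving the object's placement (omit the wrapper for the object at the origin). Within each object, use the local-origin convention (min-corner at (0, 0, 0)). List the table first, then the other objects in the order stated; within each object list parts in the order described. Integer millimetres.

translate([0, 0, 669]) cube([795, 619, 39]);
translate([21, 21, 0]) cube([66, 66, 669]);
translate([708, 21, 0]) cube([66, 66, 669]);
translate([21, 532, 0]) cube([66, 66, 669]);
translate([708, 532, 0]) cube([66, 66, 669]);
translate([263, -385, 0]) {
  translate([0, 0, 362]) cube([269, 255, 25]);
  translate([14, 14, 0]) cylinder(h = 362, r = 14);
  translate([255, 14, 0]) cylinder(h = 362, r = 14);
  translate([14, 241, 0]) cylinder(h = 362, r = 14);
  translate([255, 241, 0]) cylinder(h = 362, r = 14);
}
translate([925, 182, 0]) {
  translate([0, 0, 362]) cube([269, 255, 25]);
  translate([14, 14, 0]) cylinder(h = 362, r = 14);
  translate([255, 14, 0]) cylinder(h = 362, r = 14);
  translate([14, 241, 0]) cylinder(h = 362, r = 14);
  translate([255, 241, 0]) cylinder(h = 362, r = 14);
}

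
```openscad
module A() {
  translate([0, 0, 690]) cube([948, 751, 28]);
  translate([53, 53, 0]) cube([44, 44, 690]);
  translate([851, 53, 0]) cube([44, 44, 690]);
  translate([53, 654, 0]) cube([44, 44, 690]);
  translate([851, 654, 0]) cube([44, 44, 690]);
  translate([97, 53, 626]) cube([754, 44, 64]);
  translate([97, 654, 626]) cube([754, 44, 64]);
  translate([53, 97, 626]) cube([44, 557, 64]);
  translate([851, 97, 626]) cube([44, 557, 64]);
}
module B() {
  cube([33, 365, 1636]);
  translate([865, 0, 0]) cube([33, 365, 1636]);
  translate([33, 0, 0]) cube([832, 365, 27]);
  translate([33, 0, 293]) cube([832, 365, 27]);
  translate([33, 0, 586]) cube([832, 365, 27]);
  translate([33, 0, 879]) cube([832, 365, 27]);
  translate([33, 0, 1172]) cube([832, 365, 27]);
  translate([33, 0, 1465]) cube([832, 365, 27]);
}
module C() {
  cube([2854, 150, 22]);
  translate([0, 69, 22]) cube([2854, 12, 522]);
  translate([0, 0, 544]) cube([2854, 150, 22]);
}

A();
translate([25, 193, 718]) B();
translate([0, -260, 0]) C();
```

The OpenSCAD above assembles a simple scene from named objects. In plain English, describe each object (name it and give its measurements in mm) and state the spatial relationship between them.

A is a table: top 948 mm (x) × 751 mm (y), 28 mm thick, upper face at z = 718 mm, on four 44×44 mm square legs, each inset 53 mm from the nearest pair of top edges, running from z = 0 to the bottom of the top. Four apron rails, 44 mm thick and 64 mm tall, run between adjacent legs with their top edges flush with the underside of the top and their outer faces flush with the legs' outer faces.

B is an open bookshelf. Two side panels, each 33 mm thick, 365 mm deep and 1636 mm tall, stand 898 mm apart (outside-to-outside). Between them sit 6 shelves, each 27 mm thick and 365 mm deep, spanning the full gap between the sides. The bottom shelf rests on the floor (its underside at z = 0) and the clear gap between one shelf's top and the next shelf's underside is 266 mm.

C is an I-beam lying along x, 2854 mm long. Overall section height 566 mm. Two flanges 150 mm wide (y) and 22 mm thick, one on the floor and one at the top; a web 12 mm thick runs between them, centred on the flange width.

The bookshelf is on top of the table, centred. The I-beam is on the floor beside the table on its −y side.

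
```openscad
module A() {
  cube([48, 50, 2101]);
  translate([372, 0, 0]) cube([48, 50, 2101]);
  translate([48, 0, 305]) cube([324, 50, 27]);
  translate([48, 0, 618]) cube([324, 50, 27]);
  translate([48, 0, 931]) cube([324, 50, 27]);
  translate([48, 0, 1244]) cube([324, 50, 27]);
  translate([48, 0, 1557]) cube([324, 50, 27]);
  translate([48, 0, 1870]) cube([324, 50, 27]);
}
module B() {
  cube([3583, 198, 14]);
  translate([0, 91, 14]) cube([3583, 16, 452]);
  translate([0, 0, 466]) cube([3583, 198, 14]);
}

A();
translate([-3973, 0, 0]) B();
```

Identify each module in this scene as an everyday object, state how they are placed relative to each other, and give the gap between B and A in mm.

The I-beam's nearest face is 390 mm from the ladder's −x face.

A is a ladder. B is an I-beam. The I-beam is on the floor beside the ladder on its −x side. The gap between the I-beam and the ladder is 390 mm.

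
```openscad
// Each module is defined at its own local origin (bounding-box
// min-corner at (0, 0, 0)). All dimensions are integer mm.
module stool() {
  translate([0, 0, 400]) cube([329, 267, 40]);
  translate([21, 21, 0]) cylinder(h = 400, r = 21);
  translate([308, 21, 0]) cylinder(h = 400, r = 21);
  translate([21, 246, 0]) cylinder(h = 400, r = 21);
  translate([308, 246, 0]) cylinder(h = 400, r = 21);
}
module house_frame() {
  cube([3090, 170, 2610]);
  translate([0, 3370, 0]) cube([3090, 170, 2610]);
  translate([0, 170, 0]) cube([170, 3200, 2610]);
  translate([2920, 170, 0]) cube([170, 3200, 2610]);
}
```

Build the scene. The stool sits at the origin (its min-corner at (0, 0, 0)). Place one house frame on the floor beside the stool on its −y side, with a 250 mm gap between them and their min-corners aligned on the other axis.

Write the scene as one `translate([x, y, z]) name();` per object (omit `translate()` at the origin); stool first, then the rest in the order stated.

stool();
translate([0, -3790, 0]) house_frame();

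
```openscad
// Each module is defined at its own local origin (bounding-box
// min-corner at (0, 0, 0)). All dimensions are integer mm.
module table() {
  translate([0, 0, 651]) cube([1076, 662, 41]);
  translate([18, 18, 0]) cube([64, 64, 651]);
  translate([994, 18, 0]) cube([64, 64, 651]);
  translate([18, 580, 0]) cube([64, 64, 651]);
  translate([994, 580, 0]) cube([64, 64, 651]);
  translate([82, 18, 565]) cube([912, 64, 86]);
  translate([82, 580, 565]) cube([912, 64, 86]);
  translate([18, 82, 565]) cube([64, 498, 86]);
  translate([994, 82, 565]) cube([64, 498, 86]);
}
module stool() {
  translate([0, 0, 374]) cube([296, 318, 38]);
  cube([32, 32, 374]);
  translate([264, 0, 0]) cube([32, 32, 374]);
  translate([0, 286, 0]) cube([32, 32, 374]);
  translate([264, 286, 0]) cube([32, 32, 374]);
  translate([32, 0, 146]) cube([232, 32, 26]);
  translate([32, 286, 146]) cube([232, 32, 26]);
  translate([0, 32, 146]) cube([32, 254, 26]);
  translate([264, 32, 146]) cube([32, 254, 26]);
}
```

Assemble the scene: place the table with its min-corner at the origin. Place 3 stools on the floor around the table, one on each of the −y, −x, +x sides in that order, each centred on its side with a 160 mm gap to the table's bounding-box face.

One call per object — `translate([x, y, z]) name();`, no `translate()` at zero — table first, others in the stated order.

table();
translate([390, -478, 0]) stool();
translate([-456, 172, 0]) stool();
translate([1236, 172, 0]) stool();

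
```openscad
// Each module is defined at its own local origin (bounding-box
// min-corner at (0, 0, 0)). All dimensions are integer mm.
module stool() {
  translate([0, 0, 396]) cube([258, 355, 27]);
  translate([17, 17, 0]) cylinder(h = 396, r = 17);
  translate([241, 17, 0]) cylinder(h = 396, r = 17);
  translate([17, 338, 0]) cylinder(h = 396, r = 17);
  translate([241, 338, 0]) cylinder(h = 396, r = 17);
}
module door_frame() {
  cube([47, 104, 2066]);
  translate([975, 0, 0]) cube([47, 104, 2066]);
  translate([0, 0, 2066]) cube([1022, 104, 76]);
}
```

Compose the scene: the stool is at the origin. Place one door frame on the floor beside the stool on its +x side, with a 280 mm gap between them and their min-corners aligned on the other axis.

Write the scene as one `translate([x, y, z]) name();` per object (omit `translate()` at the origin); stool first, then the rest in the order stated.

stool();
translate([538, 0, 0]) door_frame();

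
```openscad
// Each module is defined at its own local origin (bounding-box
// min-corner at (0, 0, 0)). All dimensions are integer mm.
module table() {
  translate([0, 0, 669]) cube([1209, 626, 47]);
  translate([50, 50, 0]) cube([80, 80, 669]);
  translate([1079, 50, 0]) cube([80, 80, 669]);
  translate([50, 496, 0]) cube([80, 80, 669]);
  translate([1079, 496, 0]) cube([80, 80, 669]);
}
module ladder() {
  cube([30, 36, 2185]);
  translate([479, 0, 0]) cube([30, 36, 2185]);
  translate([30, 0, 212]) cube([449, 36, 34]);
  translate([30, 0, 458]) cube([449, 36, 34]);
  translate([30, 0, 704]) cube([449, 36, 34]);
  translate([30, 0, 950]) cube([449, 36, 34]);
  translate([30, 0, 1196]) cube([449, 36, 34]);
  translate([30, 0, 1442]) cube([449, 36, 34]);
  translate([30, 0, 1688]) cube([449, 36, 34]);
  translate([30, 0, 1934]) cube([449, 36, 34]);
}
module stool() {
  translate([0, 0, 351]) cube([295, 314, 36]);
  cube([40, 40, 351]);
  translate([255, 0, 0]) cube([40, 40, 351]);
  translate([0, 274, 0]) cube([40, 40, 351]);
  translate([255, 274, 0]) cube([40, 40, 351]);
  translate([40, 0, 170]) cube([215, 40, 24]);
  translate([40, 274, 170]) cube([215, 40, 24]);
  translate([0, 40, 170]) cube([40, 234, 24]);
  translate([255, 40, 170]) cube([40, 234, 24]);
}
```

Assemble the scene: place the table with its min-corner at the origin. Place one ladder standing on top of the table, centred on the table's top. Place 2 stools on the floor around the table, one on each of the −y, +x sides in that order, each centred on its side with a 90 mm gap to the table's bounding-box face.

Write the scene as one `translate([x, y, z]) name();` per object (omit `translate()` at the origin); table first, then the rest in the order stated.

table();
translate([350, 295, 716]) ladder();
translate([457, -404, 0]) stool();
translate([1299, 156, 0]) stool();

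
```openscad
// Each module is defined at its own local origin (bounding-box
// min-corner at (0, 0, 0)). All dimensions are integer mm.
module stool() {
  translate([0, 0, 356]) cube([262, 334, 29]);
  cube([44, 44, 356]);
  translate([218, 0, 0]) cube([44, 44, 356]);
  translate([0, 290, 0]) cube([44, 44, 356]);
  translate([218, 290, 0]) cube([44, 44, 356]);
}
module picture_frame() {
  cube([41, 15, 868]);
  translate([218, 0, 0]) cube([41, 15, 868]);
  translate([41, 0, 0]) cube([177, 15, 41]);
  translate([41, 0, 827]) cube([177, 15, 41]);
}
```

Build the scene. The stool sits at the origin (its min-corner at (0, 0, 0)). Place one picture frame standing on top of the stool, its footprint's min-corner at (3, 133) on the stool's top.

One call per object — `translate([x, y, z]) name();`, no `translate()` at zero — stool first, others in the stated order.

stool();
translate([3, 133, 385]) picture_frame();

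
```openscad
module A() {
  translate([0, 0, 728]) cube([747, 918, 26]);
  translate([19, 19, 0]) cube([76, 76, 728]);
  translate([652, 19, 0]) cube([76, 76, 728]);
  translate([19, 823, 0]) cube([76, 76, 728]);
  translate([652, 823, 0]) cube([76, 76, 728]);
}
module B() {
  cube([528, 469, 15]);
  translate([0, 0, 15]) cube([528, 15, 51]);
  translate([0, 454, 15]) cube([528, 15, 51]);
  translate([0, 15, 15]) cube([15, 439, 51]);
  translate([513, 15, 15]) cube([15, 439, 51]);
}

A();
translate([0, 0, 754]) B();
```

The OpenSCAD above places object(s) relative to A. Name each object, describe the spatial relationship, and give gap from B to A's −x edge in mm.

The open box's min-x is at 0; the table's min-x is 0; gap = 0 mm.

A is a table. B is an open box. The open box is on top of the table. The gap from the open box to the table's −x edge is 0 mm.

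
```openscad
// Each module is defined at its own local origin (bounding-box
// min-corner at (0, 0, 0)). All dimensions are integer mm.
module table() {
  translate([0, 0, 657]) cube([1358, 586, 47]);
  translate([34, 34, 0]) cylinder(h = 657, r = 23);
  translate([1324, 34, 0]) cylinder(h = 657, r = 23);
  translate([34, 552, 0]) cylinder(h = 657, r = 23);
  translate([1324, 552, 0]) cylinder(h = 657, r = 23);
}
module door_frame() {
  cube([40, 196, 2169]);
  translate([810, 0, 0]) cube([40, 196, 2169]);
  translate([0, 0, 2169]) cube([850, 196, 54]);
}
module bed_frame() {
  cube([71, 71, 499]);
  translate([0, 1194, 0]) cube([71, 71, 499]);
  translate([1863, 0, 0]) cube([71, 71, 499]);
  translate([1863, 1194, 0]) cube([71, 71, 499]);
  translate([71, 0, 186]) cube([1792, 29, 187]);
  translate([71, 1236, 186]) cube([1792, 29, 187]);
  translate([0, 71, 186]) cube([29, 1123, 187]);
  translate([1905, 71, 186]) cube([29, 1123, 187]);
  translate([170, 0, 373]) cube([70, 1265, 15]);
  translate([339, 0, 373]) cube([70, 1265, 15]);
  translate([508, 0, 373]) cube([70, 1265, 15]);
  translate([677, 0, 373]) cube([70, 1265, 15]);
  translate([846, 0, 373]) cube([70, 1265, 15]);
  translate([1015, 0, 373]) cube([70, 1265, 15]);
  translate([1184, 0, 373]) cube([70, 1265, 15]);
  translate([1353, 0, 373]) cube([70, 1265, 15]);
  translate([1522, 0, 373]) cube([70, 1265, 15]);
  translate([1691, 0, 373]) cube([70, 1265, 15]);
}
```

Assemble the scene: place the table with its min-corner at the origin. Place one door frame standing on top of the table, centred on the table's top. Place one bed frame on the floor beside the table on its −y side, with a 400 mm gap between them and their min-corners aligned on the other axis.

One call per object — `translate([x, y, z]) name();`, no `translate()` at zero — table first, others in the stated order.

table();
translate([254, 195, 704]) door_frame();
translate([0, -1665, 0]) bed_frame();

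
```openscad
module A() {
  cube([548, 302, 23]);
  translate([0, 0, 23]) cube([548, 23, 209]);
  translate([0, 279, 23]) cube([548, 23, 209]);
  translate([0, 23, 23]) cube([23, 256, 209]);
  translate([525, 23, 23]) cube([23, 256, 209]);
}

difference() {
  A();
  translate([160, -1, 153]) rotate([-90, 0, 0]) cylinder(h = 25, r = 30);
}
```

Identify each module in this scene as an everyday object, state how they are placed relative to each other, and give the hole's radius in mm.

The subtracted cylinder has r = 30 mm.

A is an open box. The open box has a circular hole through its front wall. The hole's radius is 30 mm.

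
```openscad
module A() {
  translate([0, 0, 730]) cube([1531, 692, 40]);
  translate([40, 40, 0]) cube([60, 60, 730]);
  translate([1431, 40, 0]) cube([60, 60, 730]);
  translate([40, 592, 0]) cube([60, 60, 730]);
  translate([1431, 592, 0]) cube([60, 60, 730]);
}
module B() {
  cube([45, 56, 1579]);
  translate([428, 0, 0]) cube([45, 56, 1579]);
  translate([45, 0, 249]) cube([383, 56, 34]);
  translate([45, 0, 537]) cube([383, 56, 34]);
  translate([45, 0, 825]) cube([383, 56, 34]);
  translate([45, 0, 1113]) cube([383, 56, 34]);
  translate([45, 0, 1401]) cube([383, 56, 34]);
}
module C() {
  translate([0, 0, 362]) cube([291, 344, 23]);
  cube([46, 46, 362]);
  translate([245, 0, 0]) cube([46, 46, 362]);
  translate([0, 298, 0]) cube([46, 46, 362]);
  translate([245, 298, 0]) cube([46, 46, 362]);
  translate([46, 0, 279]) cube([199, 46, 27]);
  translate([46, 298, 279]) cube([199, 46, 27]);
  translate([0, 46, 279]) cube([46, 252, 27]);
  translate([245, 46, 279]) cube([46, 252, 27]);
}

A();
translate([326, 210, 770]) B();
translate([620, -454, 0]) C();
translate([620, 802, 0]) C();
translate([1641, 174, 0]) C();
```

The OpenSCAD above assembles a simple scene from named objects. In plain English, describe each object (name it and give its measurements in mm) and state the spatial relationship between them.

A is a rectangular dining table. The top is 1531×692×40 mm with its upper surface at z = 770 mm. It stands on four 60×60 mm square legs, each inset 40 mm from the nearest pair of top edges, running from the floor to the underside of the top.

B is a straight ladder. Two 45×56 mm vertical rails, 1579 mm tall, stand 473 mm apart (outside-to-outside) with their front faces coplanar on the −y side. 5 rungs, each 56 mm deep and 34 mm tall, span between the inner faces of the rails, front faces flush with the rails. The lowest rung's underside is at z = 249 mm and rungs are spaced 288 mm apart (underside to underside).

C is a four-legged stool. The seat is 291×344 mm, 23 mm thick, top at z = 385 mm. It stands on four square legs, each 46×46 mm in cross-section, from z = 0 to the seat underside, each flush with a corner of the seat. Four stretchers, 46 mm wide and 27 mm tall, connect adjacent legs with their undersides at z = 279 mm, each running between the inner faces of the legs it joins and aligned with the legs' outer faces on the other axis.

The ladder is on top of the table. Three stools sit around the table at the −y, +y, +x sides.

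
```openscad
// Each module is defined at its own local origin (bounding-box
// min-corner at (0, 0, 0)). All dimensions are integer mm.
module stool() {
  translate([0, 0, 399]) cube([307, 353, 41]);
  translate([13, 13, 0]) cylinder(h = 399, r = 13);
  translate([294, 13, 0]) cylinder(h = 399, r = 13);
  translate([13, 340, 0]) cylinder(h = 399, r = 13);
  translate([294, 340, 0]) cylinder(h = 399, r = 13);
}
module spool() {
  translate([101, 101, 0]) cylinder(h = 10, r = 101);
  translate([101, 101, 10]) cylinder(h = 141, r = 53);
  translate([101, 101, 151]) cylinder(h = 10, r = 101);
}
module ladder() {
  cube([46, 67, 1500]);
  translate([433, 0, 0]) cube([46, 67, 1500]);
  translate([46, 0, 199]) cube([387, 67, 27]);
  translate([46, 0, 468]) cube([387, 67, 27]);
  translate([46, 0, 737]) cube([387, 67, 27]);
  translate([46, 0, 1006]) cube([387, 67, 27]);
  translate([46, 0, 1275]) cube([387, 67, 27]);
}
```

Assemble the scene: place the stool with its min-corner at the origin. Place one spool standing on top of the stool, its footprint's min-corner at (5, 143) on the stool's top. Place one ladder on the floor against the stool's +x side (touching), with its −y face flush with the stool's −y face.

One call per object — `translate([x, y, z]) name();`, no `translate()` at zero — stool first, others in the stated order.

stool();
translate([5, 143, 440]) spool();
translate([307, 0, 0]) ladder();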